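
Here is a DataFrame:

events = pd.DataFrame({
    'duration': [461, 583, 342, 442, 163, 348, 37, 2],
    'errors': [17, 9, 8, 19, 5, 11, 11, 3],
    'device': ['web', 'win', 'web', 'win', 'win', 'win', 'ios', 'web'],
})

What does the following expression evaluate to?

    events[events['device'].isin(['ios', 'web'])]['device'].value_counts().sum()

filter rows where device in ['ios', 'web']:
   duration  errors device
0       461      17    web
2       342       8    web
6        37      11    ios
7         2       3    web
value_counts of device:
device
web    3
ios    1
Name: count, dtype: int64
Taking the sum of the resulting series gives 4.

4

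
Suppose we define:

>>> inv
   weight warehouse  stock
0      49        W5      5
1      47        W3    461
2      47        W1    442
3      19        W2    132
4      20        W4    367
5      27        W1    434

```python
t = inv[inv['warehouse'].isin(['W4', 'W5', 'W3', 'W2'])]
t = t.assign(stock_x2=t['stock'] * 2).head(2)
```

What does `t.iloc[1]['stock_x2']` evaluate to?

filter rows where warehouse in ['W4', 'W5', 'W3', 'W2']:
   weight warehouse  stock
0      49        W5      5
1      47        W3    461
3      19        W2    132
4      20        W4    367
add column stock_x2 = t['stock'] * 2:
   weight warehouse  stock  stock_x2
0      49        W5      5        10
1      47        W3    461       922
3      19        W2    132       264
4      20        W4    367       734
take first 2 rows:
   weight warehouse  stock  stock_x2
0      49        W5      5        10
1      47        W3    461       922
Finally, value at position 1, column 'stock_x2' = 922.

922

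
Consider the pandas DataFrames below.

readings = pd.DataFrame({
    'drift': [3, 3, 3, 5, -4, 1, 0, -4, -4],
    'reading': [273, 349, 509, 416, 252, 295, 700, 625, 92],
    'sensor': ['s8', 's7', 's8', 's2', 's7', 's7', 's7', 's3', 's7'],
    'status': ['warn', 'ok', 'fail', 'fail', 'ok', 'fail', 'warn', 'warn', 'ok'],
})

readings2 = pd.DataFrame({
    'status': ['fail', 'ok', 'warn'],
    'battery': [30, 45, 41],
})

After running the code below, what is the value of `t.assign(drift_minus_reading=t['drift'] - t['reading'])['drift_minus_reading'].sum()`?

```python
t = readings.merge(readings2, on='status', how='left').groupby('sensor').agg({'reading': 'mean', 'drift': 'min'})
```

merge on 'status' (how='left') → 9 rows:
   drift  reading sensor status  battery
0      3      273     s8   warn       41
1      3      349     s7     ok       45
2      3      509     s8   fail       30
3      5      416     s2   fail       30
4     -4      252     s7     ok       45
5      1      295     s7   fail       30
6      0      700     s7   warn       41
7     -4      625     s3   warn       41
8     -4       92     s7     ok       45
group by sensor: mean(reading), min(drift):
        reading  drift
sensor                
s2        416.0      5
s3        625.0     -4
s7        337.6     -4
s8        391.0      3
add column drift_minus_reading = t['drift'] - t['reading']:
        reading  drift  drift_minus_reading
sensor                                     
s2        416.0      5               -411.0
s3        625.0     -4               -629.0
s7        337.6     -4               -341.6
s8        391.0      3               -388.0

-1769.6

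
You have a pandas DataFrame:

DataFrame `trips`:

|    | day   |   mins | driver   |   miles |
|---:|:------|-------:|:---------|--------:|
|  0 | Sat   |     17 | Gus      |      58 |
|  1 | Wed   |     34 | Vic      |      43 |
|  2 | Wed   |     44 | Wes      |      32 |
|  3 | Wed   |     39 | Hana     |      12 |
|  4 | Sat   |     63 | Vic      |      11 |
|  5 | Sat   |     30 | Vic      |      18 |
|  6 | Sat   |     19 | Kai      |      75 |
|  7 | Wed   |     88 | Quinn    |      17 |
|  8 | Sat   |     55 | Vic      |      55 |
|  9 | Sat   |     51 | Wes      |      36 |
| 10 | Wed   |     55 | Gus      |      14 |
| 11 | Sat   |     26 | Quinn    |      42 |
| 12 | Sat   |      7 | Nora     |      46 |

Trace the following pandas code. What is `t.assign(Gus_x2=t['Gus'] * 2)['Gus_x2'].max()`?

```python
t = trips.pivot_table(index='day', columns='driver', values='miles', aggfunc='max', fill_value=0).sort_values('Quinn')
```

pivot: rows=day, cols=driver, max(miles):
driver  Gus  Hana  Kai  Nora  Quinn  Vic  Wes
day                                          
Sat      58     0   75    46     42   55   36
Wed      14    12    0     0     17   43   32
sort by Quinn:
driver  Gus  Hana  Kai  Nora  Quinn  Vic  Wes
day                                          
Wed      14    12    0     0     17   43   32
Sat      58     0   75    46     42   55   36
add column Gus_x2 = t['Gus'] * 2:
driver  Gus  Hana  Kai  Nora  Quinn  Vic  Wes  Gus_x2
day                                                  
Wed      14    12    0     0     17   43   32      28
Sat      58     0   75    46     42   55   36     116
Finally, max of column 'Gus_x2' = 116.

116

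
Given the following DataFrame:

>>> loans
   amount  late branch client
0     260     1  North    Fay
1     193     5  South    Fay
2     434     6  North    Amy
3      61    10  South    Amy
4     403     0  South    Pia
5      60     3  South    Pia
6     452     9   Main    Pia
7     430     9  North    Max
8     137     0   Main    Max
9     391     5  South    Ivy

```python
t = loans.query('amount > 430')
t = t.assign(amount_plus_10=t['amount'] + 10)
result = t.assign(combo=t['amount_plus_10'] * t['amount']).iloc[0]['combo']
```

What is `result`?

filter rows where amount > 430:
   amount  late branch client
2     434     6  North    Amy
6     452     9   Main    Pia
add column amount_plus_10 = t['amount'] + 10:
   amount  late branch client  amount_plus_10
2     434     6  North    Amy             444
6     452     9   Main    Pia             462
add column combo = t['amount_plus_10'] * t['amount']:
   amount  late branch client  amount_plus_10   combo
2     434     6  North    Amy             444  192696
6     452     9   Main    Pia             462  208824
Taking the value at position 0, column 'combo' gives 192696.

192696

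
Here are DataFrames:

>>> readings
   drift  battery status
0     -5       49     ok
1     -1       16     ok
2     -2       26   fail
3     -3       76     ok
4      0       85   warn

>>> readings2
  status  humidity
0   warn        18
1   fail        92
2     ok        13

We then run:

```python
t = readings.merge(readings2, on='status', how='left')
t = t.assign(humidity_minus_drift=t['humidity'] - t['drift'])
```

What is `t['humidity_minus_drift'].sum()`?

merge on 'status' (how='left') → 5 rows:
   drift  battery status  humidity
0     -5       49     ok        13
1     -1       16     ok        13
2     -2       26   fail        92
3     -3       76     ok        13
4      0       85   warn        18
add column humidity_minus_drift = t['humidity'] - t['drift']:
   drift  battery status  humidity  humidity_minus_drift
0     -5       49     ok        13                    18
1     -1       16     ok        13                    14
2     -2       26   fail        92                    94
3     -3       76     ok        13                    16
4      0       85   warn        18                    18
Finally, sum of column 'humidity_minus_drift' = 160.

160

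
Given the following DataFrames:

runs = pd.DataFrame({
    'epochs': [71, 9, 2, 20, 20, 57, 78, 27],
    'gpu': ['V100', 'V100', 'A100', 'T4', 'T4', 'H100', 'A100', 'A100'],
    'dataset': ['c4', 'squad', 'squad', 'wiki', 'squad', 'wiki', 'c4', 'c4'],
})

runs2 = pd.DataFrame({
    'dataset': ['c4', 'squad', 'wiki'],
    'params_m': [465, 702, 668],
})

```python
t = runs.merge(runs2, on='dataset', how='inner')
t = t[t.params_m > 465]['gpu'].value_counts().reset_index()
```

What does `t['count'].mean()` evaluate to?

1.25

merge on 'dataset' (how='inner') → 8 rows:
   epochs   gpu dataset  params_m
0      71  V100      c4       465
1       9  V100   squad       702
2       2  A100   squad       702
3      20    T4    wiki       668
4      20    T4   squad       702
5      57  H100    wiki       668
6      78  A100      c4       465
7      27  A100      c4       465
filter rows where params_m > 465:
   epochs   gpu dataset  params_m
1       9  V100   squad       702
2       2  A100   squad       702
3      20    T4    wiki       668
4      20    T4   squad       702
5      57  H100    wiki       668
value_counts of gpu:
gpu
T4      2
V100    1
A100    1
H100    1
Name: count, dtype: int64
reset_index():
    gpu  count
0    T4      2
1  V100      1
2  A100      1
3  H100      1
Hence 1.25.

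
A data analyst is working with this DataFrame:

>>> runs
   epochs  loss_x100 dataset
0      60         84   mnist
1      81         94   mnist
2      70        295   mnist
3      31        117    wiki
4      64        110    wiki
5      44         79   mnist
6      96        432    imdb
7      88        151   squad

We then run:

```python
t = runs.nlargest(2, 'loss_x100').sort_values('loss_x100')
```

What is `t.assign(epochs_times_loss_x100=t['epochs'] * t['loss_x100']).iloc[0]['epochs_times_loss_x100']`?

take 2 rows with largest loss_x100:
   epochs  loss_x100 dataset
6      96        432    imdb
2      70        295   mnist
sort by loss_x100:
   epochs  loss_x100 dataset
2      70        295   mnist
6      96        432    imdb
add column epochs_times_loss_x100 = t['epochs'] * t['loss_x100']:
   epochs  loss_x100 dataset  epochs_times_loss_x100
2      70        295   mnist                   20650
6      96        432    imdb                   41472

20650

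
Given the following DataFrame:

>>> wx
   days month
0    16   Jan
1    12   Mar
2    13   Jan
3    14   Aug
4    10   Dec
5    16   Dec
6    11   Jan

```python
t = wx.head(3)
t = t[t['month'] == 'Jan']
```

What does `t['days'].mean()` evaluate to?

take first 3 rows:
   days month
0    16   Jan
1    12   Mar
2    13   Jan
filter rows where month == 'Jan':
   days month
0    16   Jan
2    13   Jan
Then the mean of column 'days': 14.5

14.5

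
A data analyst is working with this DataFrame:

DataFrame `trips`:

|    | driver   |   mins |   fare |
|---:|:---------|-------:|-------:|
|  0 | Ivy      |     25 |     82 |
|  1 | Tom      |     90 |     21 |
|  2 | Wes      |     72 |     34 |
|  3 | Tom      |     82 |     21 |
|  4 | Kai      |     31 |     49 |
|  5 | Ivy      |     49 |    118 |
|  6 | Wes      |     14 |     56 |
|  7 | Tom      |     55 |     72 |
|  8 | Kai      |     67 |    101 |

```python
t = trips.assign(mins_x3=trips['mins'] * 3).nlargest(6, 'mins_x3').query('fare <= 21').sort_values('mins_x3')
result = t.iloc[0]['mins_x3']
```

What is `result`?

add column mins_x3 = trips['mins'] * 3:
  driver  mins  fare  mins_x3
0    Ivy    25    82       75
1    Tom    90    21      270
2    Wes    72    34      216
3    Tom    82    21      246
4    Kai    31    49       93
5    Ivy    49   118      147
6    Wes    14    56       42
7    Tom    55    72      165
8    Kai    67   101      201
take 6 rows with largest mins_x3:
  driver  mins  fare  mins_x3
1    Tom    90    21      270
3    Tom    82    21      246
2    Wes    72    34      216
8    Kai    67   101      201
7    Tom    55    72      165
5    Ivy    49   118      147
filter rows where fare <= 21:
  driver  mins  fare  mins_x3
1    Tom    90    21      270
3    Tom    82    21      246
sort by mins_x3:
  driver  mins  fare  mins_x3
3    Tom    82    21      246
1    Tom    90    21      270
Then the value at position 0, column 'mins_x3': 246

246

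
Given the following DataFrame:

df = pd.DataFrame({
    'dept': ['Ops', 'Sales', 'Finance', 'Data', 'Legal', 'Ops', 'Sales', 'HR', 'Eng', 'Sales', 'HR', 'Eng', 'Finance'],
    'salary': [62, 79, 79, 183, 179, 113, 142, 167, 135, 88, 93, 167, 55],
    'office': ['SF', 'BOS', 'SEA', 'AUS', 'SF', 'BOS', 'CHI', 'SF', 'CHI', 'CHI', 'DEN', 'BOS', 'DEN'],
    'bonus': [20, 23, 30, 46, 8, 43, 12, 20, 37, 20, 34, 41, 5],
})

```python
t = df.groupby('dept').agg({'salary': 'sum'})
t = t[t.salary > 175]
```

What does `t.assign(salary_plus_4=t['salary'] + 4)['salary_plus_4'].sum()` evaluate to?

1253

group by dept, sum of salary:
         salary
dept           
Data        183
Eng         302
Finance     134
HR          260
Legal       179
Ops         175
Sales       309
filter rows where salary > 175:
       salary
dept         
Data      183
Eng       302
HR        260
Legal     179
Sales     309
add column salary_plus_4 = t['salary'] + 4:
       salary  salary_plus_4
dept                        
Data      183            187
Eng       302            306
HR        260            264
Legal     179            183
Sales     309            313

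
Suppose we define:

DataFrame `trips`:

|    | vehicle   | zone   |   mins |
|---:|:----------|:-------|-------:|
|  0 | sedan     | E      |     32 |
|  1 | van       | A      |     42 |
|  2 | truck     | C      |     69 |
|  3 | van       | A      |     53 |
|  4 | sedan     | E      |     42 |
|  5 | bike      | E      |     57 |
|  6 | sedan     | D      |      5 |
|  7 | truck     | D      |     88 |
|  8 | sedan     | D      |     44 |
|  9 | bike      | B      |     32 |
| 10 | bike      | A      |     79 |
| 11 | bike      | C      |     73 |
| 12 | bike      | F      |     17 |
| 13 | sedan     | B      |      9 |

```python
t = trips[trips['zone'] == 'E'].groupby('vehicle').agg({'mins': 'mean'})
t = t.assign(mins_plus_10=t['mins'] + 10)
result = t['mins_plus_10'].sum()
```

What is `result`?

filter rows where zone == 'E':
  vehicle zone  mins
0   sedan    E    32
4   sedan    E    42
5    bike    E    57
group by vehicle, mean of mins:
         mins
vehicle      
bike     57.0
sedan    37.0
add column mins_plus_10 = t['mins'] + 10:
         mins  mins_plus_10
vehicle                    
bike     57.0          67.0
sedan    37.0          47.0
The sum of column 'mins_plus_10' is 114.0.

114.0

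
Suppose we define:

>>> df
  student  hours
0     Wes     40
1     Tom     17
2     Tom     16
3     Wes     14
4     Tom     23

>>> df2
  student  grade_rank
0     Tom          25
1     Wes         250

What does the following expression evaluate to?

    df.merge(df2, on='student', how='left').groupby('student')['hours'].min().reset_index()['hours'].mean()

merge on 'student' (how='left') → 5 rows:
  student  hours  grade_rank
0     Wes     40         250
1     Tom     17          25
2     Tom     16          25
3     Wes     14         250
4     Tom     23          25
group by student, min of hours:
student
Tom    16
Wes    14
Name: hours, dtype: int64
reset_index():
  student  hours
0     Tom     16
1     Wes     14

15.0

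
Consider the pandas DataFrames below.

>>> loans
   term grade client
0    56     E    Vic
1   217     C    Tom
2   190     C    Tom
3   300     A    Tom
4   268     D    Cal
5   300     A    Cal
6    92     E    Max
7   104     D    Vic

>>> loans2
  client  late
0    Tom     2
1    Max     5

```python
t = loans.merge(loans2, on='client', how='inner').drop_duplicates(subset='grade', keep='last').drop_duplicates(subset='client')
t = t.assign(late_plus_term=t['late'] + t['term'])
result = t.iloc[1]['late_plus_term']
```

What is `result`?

merge on 'client' (how='inner') → 4 rows:
   term grade client  late
0   217     C    Tom     2
1   190     C    Tom     2
2   300     A    Tom     2
3    92     E    Max     5
drop duplicate grade (keep=last):
   term grade client  late
1   190     C    Tom     2
2   300     A    Tom     2
3    92     E    Max     5
drop duplicate client (keep=first):
   term grade client  late
1   190     C    Tom     2
3    92     E    Max     5
add column late_plus_term = t['late'] + t['term']:
   term grade client  late  late_plus_term
1   190     C    Tom     2             192
3    92     E    Max     5              97
Reading off the value at position 1, column 'late_plus_term', we get 97.

97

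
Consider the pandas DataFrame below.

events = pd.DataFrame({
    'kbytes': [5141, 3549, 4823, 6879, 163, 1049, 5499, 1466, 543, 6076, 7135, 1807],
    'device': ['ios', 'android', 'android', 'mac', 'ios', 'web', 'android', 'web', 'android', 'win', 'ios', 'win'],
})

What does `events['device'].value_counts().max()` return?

value_counts of device:
device
android    4
ios        3
web        2
win        2
mac        1
Name: count, dtype: int64
Reading off the max of the resulting series, we get 4.

4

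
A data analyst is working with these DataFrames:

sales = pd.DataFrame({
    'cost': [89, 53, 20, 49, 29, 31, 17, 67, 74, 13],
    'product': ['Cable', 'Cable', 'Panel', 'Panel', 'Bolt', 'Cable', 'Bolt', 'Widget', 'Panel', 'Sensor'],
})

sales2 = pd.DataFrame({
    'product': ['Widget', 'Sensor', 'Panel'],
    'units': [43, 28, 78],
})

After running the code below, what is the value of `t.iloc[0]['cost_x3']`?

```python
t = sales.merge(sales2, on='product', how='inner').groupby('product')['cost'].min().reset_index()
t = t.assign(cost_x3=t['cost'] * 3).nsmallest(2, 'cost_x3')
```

39

merge on 'product' (how='inner') → 5 rows:
   cost product  units
0    20   Panel     78
1    49   Panel     78
2    67  Widget     43
3    74   Panel     78
4    13  Sensor     28
group by product, min of cost:
product
Panel     20
Sensor    13
Widget    67
Name: cost, dtype: int64
reset_index():
  product  cost
0   Panel    20
1  Sensor    13
2  Widget    67
add column cost_x3 = t['cost'] * 3:
  product  cost  cost_x3
0   Panel    20       60
1  Sensor    13       39
2  Widget    67      201
take 2 rows with smallest cost_x3:
  product  cost  cost_x3
1  Sensor    13       39
0   Panel    20       60
Finally, value at position 0, column 'cost_x3' = 39.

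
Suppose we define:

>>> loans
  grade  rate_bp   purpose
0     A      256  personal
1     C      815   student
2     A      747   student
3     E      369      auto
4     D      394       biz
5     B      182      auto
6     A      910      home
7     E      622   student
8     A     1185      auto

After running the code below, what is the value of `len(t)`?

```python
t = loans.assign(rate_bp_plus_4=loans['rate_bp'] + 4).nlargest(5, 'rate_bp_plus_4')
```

5

add column rate_bp_plus_4 = loans['rate_bp'] + 4:
  grade  rate_bp   purpose  rate_bp_plus_4
0     A      256  personal             260
1     C      815   student             819
2     A      747   student             751
3     E      369      auto             373
4     D      394       biz             398
5     B      182      auto             186
6     A      910      home             914
7     E      622   student             626
8     A     1185      auto            1189
take 5 rows with largest rate_bp_plus_4:
  grade  rate_bp  purpose  rate_bp_plus_4
8     A     1185     auto            1189
6     A      910     home             914
1     C      815  student             819
2     A      747  student             751
7     E      622  student             626
Taking the number of rows gives 5.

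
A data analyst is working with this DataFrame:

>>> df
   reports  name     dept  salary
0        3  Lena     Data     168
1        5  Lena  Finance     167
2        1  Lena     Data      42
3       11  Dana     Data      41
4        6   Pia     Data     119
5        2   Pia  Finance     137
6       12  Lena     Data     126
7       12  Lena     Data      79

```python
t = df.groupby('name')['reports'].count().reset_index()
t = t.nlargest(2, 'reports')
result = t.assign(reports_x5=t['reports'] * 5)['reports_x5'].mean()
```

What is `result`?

17.5

group by name, count of reports:
name
Dana    1
Lena    5
Pia     2
Name: reports, dtype: int64
reset_index():
   name  reports
0  Dana        1
1  Lena        5
2   Pia        2
take 2 rows with largest reports:
   name  reports
1  Lena        5
2   Pia        2
add column reports_x5 = t['reports'] * 5:
   name  reports  reports_x5
1  Lena        5          25
2   Pia        2          10
The mean of column 'reports_x5' is 17.5.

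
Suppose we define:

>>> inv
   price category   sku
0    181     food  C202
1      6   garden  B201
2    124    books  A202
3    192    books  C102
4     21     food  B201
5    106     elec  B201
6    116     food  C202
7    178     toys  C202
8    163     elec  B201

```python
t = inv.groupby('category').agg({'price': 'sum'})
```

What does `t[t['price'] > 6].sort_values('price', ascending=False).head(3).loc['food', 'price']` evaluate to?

318

group by category, sum of price:
          price
category       
books       316
elec        269
food        318
garden        6
toys        178
filter rows where price > 6:
          price
category       
books       316
elec        269
food        318
toys        178
sort by price descending:
          price
category       
food        318
books       316
elec        269
toys        178
take first 3 rows:
          price
category       
food        318
books       316
elec        269
Taking the value at row 'food', column 'price' gives 318.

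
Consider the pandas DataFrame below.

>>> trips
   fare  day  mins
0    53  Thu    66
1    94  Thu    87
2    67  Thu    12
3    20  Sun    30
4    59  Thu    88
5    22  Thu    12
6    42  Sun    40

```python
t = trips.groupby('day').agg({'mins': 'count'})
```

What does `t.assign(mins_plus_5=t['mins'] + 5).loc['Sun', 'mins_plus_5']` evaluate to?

7

group by day, count of mins:
     mins
day      
Sun     2
Thu     5
add column mins_plus_5 = t['mins'] + 5:
     mins  mins_plus_5
day                   
Sun     2            7
Thu     5           10
value at row 'Sun', column 'mins_plus_5' → 7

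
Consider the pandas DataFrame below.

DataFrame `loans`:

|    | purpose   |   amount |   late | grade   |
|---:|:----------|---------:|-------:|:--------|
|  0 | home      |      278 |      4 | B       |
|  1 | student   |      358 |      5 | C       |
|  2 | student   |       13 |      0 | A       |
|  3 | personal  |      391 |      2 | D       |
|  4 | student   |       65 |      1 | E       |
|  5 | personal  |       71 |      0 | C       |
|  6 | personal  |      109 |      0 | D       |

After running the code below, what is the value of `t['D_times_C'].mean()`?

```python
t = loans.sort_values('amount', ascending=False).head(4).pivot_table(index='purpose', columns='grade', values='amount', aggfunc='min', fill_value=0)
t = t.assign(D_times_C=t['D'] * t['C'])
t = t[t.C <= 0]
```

sort by amount descending:
    purpose  amount  late grade
3  personal     391     2     D
1   student     358     5     C
0      home     278     4     B
6  personal     109     0     D
5  personal      71     0     C
4   student      65     1     E
2   student      13     0     A
take first 4 rows:
    purpose  amount  late grade
3  personal     391     2     D
1   student     358     5     C
0      home     278     4     B
6  personal     109     0     D
pivot: rows=purpose, cols=grade, min(amount):
grade       B    C    D
purpose                
home      278    0    0
personal    0    0  109
student     0  358    0
add column D_times_C = t['D'] * t['C']:
grade       B    C    D  D_times_C
purpose                           
home      278    0    0          0
personal    0    0  109          0
student     0  358    0          0
filter rows where C <= 0:
grade       B  C    D  D_times_C
purpose                         
home      278  0    0          0
personal    0  0  109          0

0.0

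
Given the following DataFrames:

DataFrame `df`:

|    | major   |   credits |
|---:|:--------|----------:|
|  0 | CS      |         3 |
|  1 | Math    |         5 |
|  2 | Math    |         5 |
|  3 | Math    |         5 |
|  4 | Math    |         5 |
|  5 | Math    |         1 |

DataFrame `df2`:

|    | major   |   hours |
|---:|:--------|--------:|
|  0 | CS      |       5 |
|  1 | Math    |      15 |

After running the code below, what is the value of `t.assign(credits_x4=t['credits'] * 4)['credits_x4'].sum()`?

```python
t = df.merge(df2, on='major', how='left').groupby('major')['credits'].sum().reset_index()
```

merge on 'major' (how='left') → 6 rows:
  major  credits  hours
0    CS        3      5
1  Math        5     15
2  Math        5     15
3  Math        5     15
4  Math        5     15
5  Math        1     15
group by major, sum of credits:
major
CS       3
Math    21
Name: credits, dtype: int64
reset_index():
  major  credits
0    CS        3
1  Math       21
add column credits_x4 = t['credits'] * 4:
  major  credits  credits_x4
0    CS        3          12
1  Math       21          84

96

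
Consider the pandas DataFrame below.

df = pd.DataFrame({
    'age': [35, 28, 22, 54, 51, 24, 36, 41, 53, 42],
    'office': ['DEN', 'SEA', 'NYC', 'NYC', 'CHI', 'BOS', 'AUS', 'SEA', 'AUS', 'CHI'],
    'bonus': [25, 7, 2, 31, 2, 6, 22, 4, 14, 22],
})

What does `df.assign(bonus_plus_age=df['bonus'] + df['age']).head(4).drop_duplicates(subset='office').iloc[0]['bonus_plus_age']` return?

60

add column bonus_plus_age = df['bonus'] + df['age']:
   age office  bonus  bonus_plus_age
0   35    DEN     25              60
1   28    SEA      7              35
2   22    NYC      2              24
3   54    NYC     31              85
4   51    CHI      2              53
5   24    BOS      6              30
6   36    AUS     22              58
7   41    SEA      4              45
8   53    AUS     14              67
9   42    CHI     22              64
take first 4 rows:
   age office  bonus  bonus_plus_age
0   35    DEN     25              60
1   28    SEA      7              35
2   22    NYC      2              24
3   54    NYC     31              85
drop duplicate office (keep=first):
   age office  bonus  bonus_plus_age
0   35    DEN     25              60
1   28    SEA      7              35
2   22    NYC      2              24
Taking the value at position 0, column 'bonus_plus_age' gives 60.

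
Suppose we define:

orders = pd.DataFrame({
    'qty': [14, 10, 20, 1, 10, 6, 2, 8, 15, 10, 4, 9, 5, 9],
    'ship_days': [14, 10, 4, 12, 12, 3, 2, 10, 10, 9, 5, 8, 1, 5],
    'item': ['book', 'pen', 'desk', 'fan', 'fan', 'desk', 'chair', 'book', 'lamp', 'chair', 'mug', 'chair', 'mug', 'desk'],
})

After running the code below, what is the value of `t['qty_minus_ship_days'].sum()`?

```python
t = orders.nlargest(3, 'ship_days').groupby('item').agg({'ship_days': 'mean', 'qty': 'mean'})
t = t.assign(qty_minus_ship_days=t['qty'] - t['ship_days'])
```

take 3 rows with largest ship_days:
   qty  ship_days  item
0   14         14  book
3    1         12   fan
4   10         12   fan
group by item: mean(ship_days), mean(qty):
      ship_days   qty
item                 
book       14.0  14.0
fan        12.0   5.5
add column qty_minus_ship_days = t['qty'] - t['ship_days']:
      ship_days   qty  qty_minus_ship_days
item                                      
book       14.0  14.0                  0.0
fan        12.0   5.5                 -6.5

-6.5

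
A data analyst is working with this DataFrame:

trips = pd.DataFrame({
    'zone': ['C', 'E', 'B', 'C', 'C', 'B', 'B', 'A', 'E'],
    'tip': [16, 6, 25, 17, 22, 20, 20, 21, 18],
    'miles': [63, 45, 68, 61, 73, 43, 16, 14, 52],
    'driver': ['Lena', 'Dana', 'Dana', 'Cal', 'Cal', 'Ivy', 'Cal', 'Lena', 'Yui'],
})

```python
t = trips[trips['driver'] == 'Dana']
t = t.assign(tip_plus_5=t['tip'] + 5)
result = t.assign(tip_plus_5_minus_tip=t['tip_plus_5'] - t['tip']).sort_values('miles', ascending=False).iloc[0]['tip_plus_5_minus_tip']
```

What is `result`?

5

filter rows where driver == 'Dana':
  zone  tip  miles driver
1    E    6     45   Dana
2    B   25     68   Dana
add column tip_plus_5 = t['tip'] + 5:
  zone  tip  miles driver  tip_plus_5
1    E    6     45   Dana          11
2    B   25     68   Dana          30
add column tip_plus_5_minus_tip = t['tip_plus_5'] - t['tip']:
  zone  tip  miles driver  tip_plus_5  tip_plus_5_minus_tip
1    E    6     45   Dana          11                     5
2    B   25     68   Dana          30                     5
sort by miles descending:
  zone  tip  miles driver  tip_plus_5  tip_plus_5_minus_tip
2    B   25     68   Dana          30                     5
1    E    6     45   Dana          11                     5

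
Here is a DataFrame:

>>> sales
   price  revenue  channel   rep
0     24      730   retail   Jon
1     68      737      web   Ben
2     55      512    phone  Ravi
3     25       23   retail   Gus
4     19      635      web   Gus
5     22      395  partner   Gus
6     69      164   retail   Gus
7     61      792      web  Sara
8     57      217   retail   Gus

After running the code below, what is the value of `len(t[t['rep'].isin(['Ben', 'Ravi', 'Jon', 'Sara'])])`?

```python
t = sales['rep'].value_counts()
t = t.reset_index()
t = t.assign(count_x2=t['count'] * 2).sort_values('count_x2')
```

4

value_counts of rep:
rep
Gus     5
Jon     1
Ben     1
Ravi    1
Sara    1
Name: count, dtype: int64
reset_index():
    rep  count
0   Gus      5
1   Jon      1
2   Ben      1
3  Ravi      1
4  Sara      1
add column count_x2 = t['count'] * 2:
    rep  count  count_x2
0   Gus      5        10
1   Jon      1         2
2   Ben      1         2
3  Ravi      1         2
4  Sara      1         2
sort by count_x2:
    rep  count  count_x2
1   Jon      1         2
2   Ben      1         2
3  Ravi      1         2
4  Sara      1         2
0   Gus      5        10
filter rows where rep in ['Ben', 'Ravi', 'Jon', 'Sara']:
    rep  count  count_x2
1   Jon      1         2
2   Ben      1         2
3  Ravi      1         2
4  Sara      1         2
Hence 4.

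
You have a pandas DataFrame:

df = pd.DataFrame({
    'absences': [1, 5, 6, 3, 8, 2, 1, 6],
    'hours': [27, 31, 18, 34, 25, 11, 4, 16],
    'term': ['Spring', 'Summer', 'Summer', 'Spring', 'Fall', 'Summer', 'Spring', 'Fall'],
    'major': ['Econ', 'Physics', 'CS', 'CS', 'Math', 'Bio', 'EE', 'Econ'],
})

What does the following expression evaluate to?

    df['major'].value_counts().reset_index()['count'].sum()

8

value_counts of major:
major
Econ       2
CS         2
Physics    1
Math       1
Bio        1
EE         1
Name: count, dtype: int64
reset_index():
     major  count
0     Econ      2
1       CS      2
2  Physics      1
3     Math      1
4      Bio      1
5       EE      1
Hence 8.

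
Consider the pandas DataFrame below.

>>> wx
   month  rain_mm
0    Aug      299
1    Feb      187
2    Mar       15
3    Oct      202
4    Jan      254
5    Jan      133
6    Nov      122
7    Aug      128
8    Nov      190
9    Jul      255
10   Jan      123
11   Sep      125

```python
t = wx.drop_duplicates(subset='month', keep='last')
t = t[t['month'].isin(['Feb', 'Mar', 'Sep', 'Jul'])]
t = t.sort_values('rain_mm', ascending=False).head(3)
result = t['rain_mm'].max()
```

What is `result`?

drop duplicate month (keep=last):
   month  rain_mm
1    Feb      187
2    Mar       15
3    Oct      202
7    Aug      128
8    Nov      190
9    Jul      255
10   Jan      123
11   Sep      125
filter rows where month in ['Feb', 'Mar', 'Sep', 'Jul']:
   month  rain_mm
1    Feb      187
2    Mar       15
9    Jul      255
11   Sep      125
sort by rain_mm descending:
   month  rain_mm
9    Jul      255
1    Feb      187
11   Sep      125
2    Mar       15
take first 3 rows:
   month  rain_mm
9    Jul      255
1    Feb      187
11   Sep      125
max of column 'rain_mm' → 255

255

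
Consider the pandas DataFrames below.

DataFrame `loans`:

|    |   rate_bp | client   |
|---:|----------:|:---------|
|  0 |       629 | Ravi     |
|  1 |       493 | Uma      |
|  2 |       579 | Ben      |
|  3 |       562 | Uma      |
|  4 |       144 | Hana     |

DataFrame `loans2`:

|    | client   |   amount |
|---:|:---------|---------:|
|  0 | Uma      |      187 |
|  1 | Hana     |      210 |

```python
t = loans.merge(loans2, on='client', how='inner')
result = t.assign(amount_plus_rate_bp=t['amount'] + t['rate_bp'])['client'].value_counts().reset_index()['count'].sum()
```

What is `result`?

3

merge on 'client' (how='inner') → 3 rows:
   rate_bp client  amount
0      493    Uma     187
1      562    Uma     187
2      144   Hana     210
add column amount_plus_rate_bp = t['amount'] + t['rate_bp']:
   rate_bp client  amount  amount_plus_rate_bp
0      493    Uma     187                  680
1      562    Uma     187                  749
2      144   Hana     210                  354
value_counts of client:
client
Uma     2
Hana    1
Name: count, dtype: int64
reset_index():
  client  count
0    Uma      2
1   Hana      1
Finally, sum of column 'count' = 3.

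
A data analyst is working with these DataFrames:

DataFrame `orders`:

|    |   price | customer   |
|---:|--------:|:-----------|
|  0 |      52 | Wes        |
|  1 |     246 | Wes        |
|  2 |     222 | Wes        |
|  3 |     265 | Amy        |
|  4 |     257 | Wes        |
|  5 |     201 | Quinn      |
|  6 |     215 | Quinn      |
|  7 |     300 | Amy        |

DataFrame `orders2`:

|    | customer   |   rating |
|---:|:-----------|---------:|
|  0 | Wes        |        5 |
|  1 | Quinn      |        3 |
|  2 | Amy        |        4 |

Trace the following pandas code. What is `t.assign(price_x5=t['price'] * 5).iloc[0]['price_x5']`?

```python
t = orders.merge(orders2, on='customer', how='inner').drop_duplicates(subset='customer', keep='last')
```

merge on 'customer' (how='inner') → 8 rows:
   price customer  rating
0     52      Wes       5
1    246      Wes       5
2    222      Wes       5
3    265      Amy       4
4    257      Wes       5
5    201    Quinn       3
6    215    Quinn       3
7    300      Amy       4
drop duplicate customer (keep=last):
   price customer  rating
4    257      Wes       5
6    215    Quinn       3
7    300      Amy       4
add column price_x5 = t['price'] * 5:
   price customer  rating  price_x5
4    257      Wes       5      1285
6    215    Quinn       3      1075
7    300      Amy       4      1500
Taking the value at position 0, column 'price_x5' gives 1285.

1285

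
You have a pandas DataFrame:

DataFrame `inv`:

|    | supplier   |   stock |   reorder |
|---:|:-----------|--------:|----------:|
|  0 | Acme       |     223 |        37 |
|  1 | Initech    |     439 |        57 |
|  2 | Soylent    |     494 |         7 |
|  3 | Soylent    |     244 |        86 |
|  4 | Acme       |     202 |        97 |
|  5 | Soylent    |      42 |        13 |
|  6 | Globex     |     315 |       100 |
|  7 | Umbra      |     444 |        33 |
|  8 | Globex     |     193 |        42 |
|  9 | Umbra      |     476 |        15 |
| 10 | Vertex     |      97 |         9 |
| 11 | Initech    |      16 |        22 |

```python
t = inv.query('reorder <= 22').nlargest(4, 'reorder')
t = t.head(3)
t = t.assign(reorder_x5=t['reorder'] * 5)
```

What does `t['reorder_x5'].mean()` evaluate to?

filter rows where reorder <= 22:
   supplier  stock  reorder
2   Soylent    494        7
5   Soylent     42       13
9     Umbra    476       15
10   Vertex     97        9
11  Initech     16       22
take 4 rows with largest reorder:
   supplier  stock  reorder
11  Initech     16       22
9     Umbra    476       15
5   Soylent     42       13
10   Vertex     97        9
take first 3 rows:
   supplier  stock  reorder
11  Initech     16       22
9     Umbra    476       15
5   Soylent     42       13
add column reorder_x5 = t['reorder'] * 5:
   supplier  stock  reorder  reorder_x5
11  Initech     16       22         110
9     Umbra    476       15          75
5   Soylent     42       13          65
Taking the mean of column 'reorder_x5' gives 83.3333333333.

83.3333333333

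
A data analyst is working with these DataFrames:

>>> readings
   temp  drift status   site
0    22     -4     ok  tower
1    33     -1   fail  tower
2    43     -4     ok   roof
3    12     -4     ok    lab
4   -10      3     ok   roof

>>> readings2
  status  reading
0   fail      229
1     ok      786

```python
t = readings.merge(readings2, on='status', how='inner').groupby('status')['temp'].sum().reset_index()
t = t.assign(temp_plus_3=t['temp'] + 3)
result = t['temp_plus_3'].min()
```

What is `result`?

36

merge on 'status' (how='inner') → 5 rows:
   temp  drift status   site  reading
0    22     -4     ok  tower      786
1    33     -1   fail  tower      229
2    43     -4     ok   roof      786
3    12     -4     ok    lab      786
4   -10      3     ok   roof      786
group by status, sum of temp:
status
fail    33
ok      67
Name: temp, dtype: int64
reset_index():
  status  temp
0   fail    33
1     ok    67
add column temp_plus_3 = t['temp'] + 3:
  status  temp  temp_plus_3
0   fail    33           36
1     ok    67           70
Hence 36.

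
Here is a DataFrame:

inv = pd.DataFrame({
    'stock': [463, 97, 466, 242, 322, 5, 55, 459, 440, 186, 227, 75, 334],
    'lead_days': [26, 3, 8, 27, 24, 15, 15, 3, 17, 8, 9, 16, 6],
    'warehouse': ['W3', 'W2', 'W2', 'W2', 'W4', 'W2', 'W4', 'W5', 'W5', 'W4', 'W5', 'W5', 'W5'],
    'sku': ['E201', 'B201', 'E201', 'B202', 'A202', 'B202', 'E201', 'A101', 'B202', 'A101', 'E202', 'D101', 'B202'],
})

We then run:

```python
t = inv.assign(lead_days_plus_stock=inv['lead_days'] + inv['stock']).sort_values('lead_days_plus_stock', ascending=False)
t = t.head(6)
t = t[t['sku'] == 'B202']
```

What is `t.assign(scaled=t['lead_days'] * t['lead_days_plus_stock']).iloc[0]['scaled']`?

7769

add column lead_days_plus_stock = inv['lead_days'] + inv['stock']:
    stock  lead_days warehouse   sku  lead_days_plus_stock
0     463         26        W3  E201                   489
1      97          3        W2  B201                   100
2     466          8        W2  E201                   474
3     242         27        W2  B202                   269
4     322         24        W4  A202                   346
5       5         15        W2  B202                    20
6      55         15        W4  E201                    70
7     459          3        W5  A101                   462
8     440         17        W5  B202                   457
9     186          8        W4  A101                   194
10    227          9        W5  E202                   236
11     75         16        W5  D101                    91
12    334          6        W5  B202                   340
sort by lead_days_plus_stock descending:
    stock  lead_days warehouse   sku  lead_days_plus_stock
0     463         26        W3  E201                   489
2     466          8        W2  E201                   474
7     459          3        W5  A101                   462
8     440         17        W5  B202                   457
4     322         24        W4  A202                   346
12    334          6        W5  B202                   340
3     242         27        W2  B202                   269
10    227          9        W5  E202                   236
9     186          8        W4  A101                   194
1      97          3        W2  B201                   100
11     75         16        W5  D101                    91
6      55         15        W4  E201                    70
5       5         15        W2  B202                    20
take first 6 rows:
    stock  lead_days warehouse   sku  lead_days_plus_stock
0     463         26        W3  E201                   489
2     466          8        W2  E201                   474
7     459          3        W5  A101                   462
8     440         17        W5  B202                   457
4     322         24        W4  A202                   346
12    334          6        W5  B202                   340
filter rows where sku == 'B202':
    stock  lead_days warehouse   sku  lead_days_plus_stock
8     440         17        W5  B202                   457
12    334          6        W5  B202                   340
add column scaled = t['lead_days'] * t['lead_days_plus_stock']:
    stock  lead_days warehouse   sku  lead_days_plus_stock  scaled
8     440         17        W5  B202                   457    7769
12    334          6        W5  B202                   340    2040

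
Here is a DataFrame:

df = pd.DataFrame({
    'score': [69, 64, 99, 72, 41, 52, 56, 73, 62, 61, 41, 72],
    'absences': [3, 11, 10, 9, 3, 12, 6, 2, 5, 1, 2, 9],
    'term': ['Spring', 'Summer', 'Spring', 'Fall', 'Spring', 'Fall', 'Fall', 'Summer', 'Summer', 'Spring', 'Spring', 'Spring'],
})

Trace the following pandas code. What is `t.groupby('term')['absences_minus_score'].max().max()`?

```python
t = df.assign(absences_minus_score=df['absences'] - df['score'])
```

add column absences_minus_score = df['absences'] - df['score']:
    score  absences    term  absences_minus_score
0      69         3  Spring                   -66
1      64        11  Summer                   -53
2      99        10  Spring                   -89
3      72         9    Fall                   -63
4      41         3  Spring                   -38
5      52        12    Fall                   -40
6      56         6    Fall                   -50
7      73         2  Summer                   -71
8      62         5  Summer                   -57
9      61         1  Spring                   -60
10     41         2  Spring                   -39
11     72         9  Spring                   -63
group by term, max of absences_minus_score:
term
Fall     -40
Spring   -38
Summer   -53
Name: absences_minus_score, dtype: int64
Finally, max of the resulting series = -38.

-38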